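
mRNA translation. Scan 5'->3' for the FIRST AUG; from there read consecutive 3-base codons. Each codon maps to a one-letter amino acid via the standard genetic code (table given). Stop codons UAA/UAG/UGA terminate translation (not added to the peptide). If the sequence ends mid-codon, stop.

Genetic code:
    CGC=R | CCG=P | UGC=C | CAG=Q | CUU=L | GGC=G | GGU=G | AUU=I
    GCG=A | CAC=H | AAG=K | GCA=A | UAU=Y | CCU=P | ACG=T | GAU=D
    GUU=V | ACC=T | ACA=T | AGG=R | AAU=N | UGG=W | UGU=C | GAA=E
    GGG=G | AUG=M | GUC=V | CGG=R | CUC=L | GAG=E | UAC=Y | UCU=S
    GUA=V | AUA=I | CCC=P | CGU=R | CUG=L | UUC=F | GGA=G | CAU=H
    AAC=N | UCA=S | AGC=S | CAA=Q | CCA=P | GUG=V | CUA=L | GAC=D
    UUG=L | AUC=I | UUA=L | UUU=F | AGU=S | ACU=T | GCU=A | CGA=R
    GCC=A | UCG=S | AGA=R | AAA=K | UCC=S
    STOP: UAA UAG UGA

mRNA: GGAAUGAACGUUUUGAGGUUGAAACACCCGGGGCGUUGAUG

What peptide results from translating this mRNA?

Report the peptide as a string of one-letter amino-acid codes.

Answer: MNVLRLKHPGR

Derivation:
start AUG at pos 3
pos 3: AUG -> M; peptide=M
pos 6: AAC -> N; peptide=MN
pos 9: GUU -> V; peptide=MNV
pos 12: UUG -> L; peptide=MNVL
pos 15: AGG -> R; peptide=MNVLR
pos 18: UUG -> L; peptide=MNVLRL
pos 21: AAA -> K; peptide=MNVLRLK
pos 24: CAC -> H; peptide=MNVLRLKH
pos 27: CCG -> P; peptide=MNVLRLKHP
pos 30: GGG -> G; peptide=MNVLRLKHPG
pos 33: CGU -> R; peptide=MNVLRLKHPGR
pos 36: UGA -> STOP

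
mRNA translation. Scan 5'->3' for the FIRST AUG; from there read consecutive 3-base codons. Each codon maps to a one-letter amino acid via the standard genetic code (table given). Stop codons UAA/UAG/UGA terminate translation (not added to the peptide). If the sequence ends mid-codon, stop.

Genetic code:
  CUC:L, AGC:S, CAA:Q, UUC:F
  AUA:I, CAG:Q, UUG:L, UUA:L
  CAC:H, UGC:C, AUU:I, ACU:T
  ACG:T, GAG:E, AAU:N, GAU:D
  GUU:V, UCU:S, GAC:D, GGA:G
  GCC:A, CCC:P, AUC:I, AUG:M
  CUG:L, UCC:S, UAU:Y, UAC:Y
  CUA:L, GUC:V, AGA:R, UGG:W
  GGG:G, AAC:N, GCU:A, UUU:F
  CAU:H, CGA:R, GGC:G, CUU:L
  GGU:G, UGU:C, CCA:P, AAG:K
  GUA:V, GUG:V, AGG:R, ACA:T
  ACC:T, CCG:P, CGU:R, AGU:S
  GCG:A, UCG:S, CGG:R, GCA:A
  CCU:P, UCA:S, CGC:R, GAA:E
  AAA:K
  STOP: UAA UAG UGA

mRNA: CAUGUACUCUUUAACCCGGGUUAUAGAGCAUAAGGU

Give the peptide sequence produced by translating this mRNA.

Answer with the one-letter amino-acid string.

start AUG at pos 1
pos 1: AUG -> M; peptide=M
pos 4: UAC -> Y; peptide=MY
pos 7: UCU -> S; peptide=MYS
pos 10: UUA -> L; peptide=MYSL
pos 13: ACC -> T; peptide=MYSLT
pos 16: CGG -> R; peptide=MYSLTR
pos 19: GUU -> V; peptide=MYSLTRV
pos 22: AUA -> I; peptide=MYSLTRVI
pos 25: GAG -> E; peptide=MYSLTRVIE
pos 28: CAU -> H; peptide=MYSLTRVIEH
pos 31: AAG -> K; peptide=MYSLTRVIEHK
pos 34: only 2 nt remain (<3), stop (end of mRNA)

Answer: MYSLTRVIEHK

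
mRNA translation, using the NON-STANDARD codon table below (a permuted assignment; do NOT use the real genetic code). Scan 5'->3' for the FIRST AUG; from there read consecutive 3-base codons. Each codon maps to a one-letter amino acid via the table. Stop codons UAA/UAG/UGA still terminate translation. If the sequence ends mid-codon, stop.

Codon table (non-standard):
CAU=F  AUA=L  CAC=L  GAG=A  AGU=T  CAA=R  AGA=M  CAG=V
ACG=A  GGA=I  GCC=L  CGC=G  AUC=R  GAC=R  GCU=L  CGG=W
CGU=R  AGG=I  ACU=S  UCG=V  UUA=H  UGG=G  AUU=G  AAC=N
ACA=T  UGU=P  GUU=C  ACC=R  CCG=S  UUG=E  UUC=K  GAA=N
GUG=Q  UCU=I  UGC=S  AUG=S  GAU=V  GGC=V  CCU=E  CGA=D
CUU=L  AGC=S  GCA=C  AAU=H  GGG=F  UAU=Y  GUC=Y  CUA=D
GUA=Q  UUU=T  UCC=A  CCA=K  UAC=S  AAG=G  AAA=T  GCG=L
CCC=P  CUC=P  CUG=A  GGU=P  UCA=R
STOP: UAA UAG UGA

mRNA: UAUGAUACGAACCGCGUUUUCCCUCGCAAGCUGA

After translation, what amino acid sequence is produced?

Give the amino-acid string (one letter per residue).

Answer: SLDRLTAPCS

Derivation:
start AUG at pos 1
pos 1: AUG -> S; peptide=S
pos 4: AUA -> L; peptide=SL
pos 7: CGA -> D; peptide=SLD
pos 10: ACC -> R; peptide=SLDR
pos 13: GCG -> L; peptide=SLDRL
pos 16: UUU -> T; peptide=SLDRLT
pos 19: UCC -> A; peptide=SLDRLTA
pos 22: CUC -> P; peptide=SLDRLTAP
pos 25: GCA -> C; peptide=SLDRLTAPC
pos 28: AGC -> S; peptide=SLDRLTAPCS
pos 31: UGA -> STOP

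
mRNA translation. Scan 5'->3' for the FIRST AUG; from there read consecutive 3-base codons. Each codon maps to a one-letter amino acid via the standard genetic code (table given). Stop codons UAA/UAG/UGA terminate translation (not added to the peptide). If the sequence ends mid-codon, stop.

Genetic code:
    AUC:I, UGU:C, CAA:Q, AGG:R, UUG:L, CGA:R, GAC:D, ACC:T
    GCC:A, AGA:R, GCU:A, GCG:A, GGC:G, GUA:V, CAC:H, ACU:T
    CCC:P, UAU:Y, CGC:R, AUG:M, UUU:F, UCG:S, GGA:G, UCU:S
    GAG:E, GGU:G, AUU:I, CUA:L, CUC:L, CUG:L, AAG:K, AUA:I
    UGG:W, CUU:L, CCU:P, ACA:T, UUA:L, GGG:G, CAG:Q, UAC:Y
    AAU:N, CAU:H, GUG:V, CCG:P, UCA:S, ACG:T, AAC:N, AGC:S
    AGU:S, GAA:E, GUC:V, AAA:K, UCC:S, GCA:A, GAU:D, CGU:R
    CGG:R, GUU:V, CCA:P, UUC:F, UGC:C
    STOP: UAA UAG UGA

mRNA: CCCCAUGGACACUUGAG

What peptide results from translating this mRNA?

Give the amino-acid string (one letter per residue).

start AUG at pos 4
pos 4: AUG -> M; peptide=M
pos 7: GAC -> D; peptide=MD
pos 10: ACU -> T; peptide=MDT
pos 13: UGA -> STOP

Answer: MDT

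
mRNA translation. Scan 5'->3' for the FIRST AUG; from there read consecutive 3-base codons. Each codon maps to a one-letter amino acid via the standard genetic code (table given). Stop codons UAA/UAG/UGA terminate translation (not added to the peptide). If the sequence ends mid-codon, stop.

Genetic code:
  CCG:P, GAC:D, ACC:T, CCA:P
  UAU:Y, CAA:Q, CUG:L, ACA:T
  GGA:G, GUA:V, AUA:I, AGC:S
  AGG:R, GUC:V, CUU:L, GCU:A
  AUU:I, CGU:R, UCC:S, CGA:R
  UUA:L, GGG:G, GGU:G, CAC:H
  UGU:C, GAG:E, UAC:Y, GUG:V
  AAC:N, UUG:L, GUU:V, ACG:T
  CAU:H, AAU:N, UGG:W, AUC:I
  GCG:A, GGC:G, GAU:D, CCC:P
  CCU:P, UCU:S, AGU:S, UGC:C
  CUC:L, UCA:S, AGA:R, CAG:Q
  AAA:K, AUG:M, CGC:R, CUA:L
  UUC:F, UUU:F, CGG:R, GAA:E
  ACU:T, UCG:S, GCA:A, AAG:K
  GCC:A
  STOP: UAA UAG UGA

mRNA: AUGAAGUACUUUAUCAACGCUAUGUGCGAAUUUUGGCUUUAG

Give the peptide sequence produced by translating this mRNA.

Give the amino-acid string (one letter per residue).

start AUG at pos 0
pos 0: AUG -> M; peptide=M
pos 3: AAG -> K; peptide=MK
pos 6: UAC -> Y; peptide=MKY
pos 9: UUU -> F; peptide=MKYF
pos 12: AUC -> I; peptide=MKYFI
pos 15: AAC -> N; peptide=MKYFIN
pos 18: GCU -> A; peptide=MKYFINA
pos 21: AUG -> M; peptide=MKYFINAM
pos 24: UGC -> C; peptide=MKYFINAMC
pos 27: GAA -> E; peptide=MKYFINAMCE
pos 30: UUU -> F; peptide=MKYFINAMCEF
pos 33: UGG -> W; peptide=MKYFINAMCEFW
pos 36: CUU -> L; peptide=MKYFINAMCEFWL
pos 39: UAG -> STOP

Answer: MKYFINAMCEFWL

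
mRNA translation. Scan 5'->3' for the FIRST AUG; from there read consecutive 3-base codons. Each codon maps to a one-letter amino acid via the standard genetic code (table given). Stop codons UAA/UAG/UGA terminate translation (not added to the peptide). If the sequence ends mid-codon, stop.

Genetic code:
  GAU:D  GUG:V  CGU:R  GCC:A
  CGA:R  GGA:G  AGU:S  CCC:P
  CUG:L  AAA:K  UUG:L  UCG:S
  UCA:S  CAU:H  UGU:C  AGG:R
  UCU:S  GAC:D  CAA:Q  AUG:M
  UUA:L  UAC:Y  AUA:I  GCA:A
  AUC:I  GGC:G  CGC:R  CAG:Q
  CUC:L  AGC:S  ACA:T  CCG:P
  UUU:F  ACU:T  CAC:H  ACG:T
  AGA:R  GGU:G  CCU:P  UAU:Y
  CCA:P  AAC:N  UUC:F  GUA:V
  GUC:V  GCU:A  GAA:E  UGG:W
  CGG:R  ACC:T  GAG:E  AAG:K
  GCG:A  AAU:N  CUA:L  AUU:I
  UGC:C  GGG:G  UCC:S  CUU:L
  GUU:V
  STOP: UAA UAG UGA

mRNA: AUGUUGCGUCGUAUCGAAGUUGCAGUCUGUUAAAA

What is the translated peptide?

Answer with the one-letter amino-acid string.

start AUG at pos 0
pos 0: AUG -> M; peptide=M
pos 3: UUG -> L; peptide=ML
pos 6: CGU -> R; peptide=MLR
pos 9: CGU -> R; peptide=MLRR
pos 12: AUC -> I; peptide=MLRRI
pos 15: GAA -> E; peptide=MLRRIE
pos 18: GUU -> V; peptide=MLRRIEV
pos 21: GCA -> A; peptide=MLRRIEVA
pos 24: GUC -> V; peptide=MLRRIEVAV
pos 27: UGU -> C; peptide=MLRRIEVAVC
pos 30: UAA -> STOP

Answer: MLRRIEVAVC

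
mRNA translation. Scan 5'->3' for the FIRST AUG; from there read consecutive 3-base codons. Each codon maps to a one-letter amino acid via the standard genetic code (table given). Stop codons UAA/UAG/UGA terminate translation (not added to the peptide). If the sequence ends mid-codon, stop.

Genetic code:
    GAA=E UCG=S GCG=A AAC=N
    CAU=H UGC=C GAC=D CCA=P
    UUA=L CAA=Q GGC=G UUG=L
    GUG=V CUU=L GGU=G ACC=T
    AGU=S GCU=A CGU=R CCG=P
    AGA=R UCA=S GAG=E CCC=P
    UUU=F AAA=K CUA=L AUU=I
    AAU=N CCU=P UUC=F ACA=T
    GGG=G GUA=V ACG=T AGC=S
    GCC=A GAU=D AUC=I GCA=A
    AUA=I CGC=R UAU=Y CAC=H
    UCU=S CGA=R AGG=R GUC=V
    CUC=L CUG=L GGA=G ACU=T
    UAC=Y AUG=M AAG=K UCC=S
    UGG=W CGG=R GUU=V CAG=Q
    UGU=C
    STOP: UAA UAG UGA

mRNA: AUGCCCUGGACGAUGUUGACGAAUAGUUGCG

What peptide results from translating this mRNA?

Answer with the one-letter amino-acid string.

Answer: MPWTMLTNSC

Derivation:
start AUG at pos 0
pos 0: AUG -> M; peptide=M
pos 3: CCC -> P; peptide=MP
pos 6: UGG -> W; peptide=MPW
pos 9: ACG -> T; peptide=MPWT
pos 12: AUG -> M; peptide=MPWTM
pos 15: UUG -> L; peptide=MPWTML
pos 18: ACG -> T; peptide=MPWTMLT
pos 21: AAU -> N; peptide=MPWTMLTN
pos 24: AGU -> S; peptide=MPWTMLTNS
pos 27: UGC -> C; peptide=MPWTMLTNSC
pos 30: only 1 nt remain (<3), stop (end of mRNA)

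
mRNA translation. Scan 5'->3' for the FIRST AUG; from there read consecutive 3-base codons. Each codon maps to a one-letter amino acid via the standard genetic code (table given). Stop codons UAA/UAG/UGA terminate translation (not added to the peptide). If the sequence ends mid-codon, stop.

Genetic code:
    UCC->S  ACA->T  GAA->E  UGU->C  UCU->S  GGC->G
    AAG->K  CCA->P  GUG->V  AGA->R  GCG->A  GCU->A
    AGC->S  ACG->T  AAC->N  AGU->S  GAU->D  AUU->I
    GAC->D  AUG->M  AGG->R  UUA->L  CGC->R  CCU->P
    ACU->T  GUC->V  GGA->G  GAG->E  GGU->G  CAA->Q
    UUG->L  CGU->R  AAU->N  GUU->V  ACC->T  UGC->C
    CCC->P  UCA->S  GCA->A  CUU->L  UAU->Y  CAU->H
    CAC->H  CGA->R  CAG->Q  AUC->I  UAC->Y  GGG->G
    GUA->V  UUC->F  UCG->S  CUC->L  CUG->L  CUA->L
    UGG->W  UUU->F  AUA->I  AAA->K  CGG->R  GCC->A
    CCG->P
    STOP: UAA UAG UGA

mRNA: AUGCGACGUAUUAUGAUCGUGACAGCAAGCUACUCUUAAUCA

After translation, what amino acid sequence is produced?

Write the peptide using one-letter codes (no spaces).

Answer: MRRIMIVTASYS

Derivation:
start AUG at pos 0
pos 0: AUG -> M; peptide=M
pos 3: CGA -> R; peptide=MR
pos 6: CGU -> R; peptide=MRR
pos 9: AUU -> I; peptide=MRRI
pos 12: AUG -> M; peptide=MRRIM
pos 15: AUC -> I; peptide=MRRIMI
pos 18: GUG -> V; peptide=MRRIMIV
pos 21: ACA -> T; peptide=MRRIMIVT
pos 24: GCA -> A; peptide=MRRIMIVTA
pos 27: AGC -> S; peptide=MRRIMIVTAS
pos 30: UAC -> Y; peptide=MRRIMIVTASY
pos 33: UCU -> S; peptide=MRRIMIVTASYS
pos 36: UAA -> STOP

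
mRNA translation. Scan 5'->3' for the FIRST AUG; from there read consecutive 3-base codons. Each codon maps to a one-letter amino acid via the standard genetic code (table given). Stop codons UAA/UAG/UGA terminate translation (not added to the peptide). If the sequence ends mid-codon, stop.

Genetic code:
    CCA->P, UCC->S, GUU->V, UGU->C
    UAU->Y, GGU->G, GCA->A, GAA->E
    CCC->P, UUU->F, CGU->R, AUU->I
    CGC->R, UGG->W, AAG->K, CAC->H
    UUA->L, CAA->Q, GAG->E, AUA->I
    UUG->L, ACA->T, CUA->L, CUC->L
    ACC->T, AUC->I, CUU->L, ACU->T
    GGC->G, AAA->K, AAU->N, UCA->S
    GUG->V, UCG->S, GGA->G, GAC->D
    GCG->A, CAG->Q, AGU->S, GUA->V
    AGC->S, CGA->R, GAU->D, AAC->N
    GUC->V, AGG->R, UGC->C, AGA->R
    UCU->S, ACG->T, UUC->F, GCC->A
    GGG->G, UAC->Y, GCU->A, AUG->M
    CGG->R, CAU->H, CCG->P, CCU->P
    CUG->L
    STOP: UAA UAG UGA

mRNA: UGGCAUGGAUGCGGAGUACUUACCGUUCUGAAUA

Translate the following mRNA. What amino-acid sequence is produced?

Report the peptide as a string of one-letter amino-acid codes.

start AUG at pos 4
pos 4: AUG -> M; peptide=M
pos 7: GAU -> D; peptide=MD
pos 10: GCG -> A; peptide=MDA
pos 13: GAG -> E; peptide=MDAE
pos 16: UAC -> Y; peptide=MDAEY
pos 19: UUA -> L; peptide=MDAEYL
pos 22: CCG -> P; peptide=MDAEYLP
pos 25: UUC -> F; peptide=MDAEYLPF
pos 28: UGA -> STOP

Answer: MDAEYLPF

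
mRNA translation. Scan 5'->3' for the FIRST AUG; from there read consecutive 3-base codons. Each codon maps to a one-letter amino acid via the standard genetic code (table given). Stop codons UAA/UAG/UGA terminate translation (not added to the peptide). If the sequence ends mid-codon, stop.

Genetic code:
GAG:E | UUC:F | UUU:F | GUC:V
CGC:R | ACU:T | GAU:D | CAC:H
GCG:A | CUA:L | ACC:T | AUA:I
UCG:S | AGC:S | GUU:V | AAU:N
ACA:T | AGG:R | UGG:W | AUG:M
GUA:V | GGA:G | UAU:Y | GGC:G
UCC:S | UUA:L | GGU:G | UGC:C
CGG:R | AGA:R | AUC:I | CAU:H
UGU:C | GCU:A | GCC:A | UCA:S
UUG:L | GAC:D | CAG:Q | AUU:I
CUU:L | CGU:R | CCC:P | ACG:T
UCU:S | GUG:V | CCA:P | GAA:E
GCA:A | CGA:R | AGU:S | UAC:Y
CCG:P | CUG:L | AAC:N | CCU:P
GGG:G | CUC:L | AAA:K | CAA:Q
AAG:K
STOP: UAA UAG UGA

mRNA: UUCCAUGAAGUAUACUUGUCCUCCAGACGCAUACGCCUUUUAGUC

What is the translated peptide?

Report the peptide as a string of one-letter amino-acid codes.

Answer: MKYTCPPDAYAF

Derivation:
start AUG at pos 4
pos 4: AUG -> M; peptide=M
pos 7: AAG -> K; peptide=MK
pos 10: UAU -> Y; peptide=MKY
pos 13: ACU -> T; peptide=MKYT
pos 16: UGU -> C; peptide=MKYTC
pos 19: CCU -> P; peptide=MKYTCP
pos 22: CCA -> P; peptide=MKYTCPP
pos 25: GAC -> D; peptide=MKYTCPPD
pos 28: GCA -> A; peptide=MKYTCPPDA
pos 31: UAC -> Y; peptide=MKYTCPPDAY
pos 34: GCC -> A; peptide=MKYTCPPDAYA
pos 37: UUU -> F; peptide=MKYTCPPDAYAF
pos 40: UAG -> STOP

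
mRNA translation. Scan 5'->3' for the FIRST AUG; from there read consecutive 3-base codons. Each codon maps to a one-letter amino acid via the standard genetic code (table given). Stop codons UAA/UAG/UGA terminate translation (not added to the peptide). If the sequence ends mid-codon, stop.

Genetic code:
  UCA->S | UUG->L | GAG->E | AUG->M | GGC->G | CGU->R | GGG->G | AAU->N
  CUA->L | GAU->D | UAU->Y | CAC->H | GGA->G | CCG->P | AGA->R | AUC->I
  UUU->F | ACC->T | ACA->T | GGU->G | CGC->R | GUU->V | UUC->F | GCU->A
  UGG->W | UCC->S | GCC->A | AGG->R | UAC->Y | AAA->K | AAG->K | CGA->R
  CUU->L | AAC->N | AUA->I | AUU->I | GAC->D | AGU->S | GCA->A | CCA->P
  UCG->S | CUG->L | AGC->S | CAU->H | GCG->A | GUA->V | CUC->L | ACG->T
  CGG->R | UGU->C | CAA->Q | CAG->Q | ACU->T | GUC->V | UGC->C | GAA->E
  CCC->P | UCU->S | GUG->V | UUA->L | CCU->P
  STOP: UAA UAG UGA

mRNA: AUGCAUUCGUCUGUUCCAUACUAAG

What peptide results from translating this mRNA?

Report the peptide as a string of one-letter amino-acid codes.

Answer: MHSSVPY

Derivation:
start AUG at pos 0
pos 0: AUG -> M; peptide=M
pos 3: CAU -> H; peptide=MH
pos 6: UCG -> S; peptide=MHS
pos 9: UCU -> S; peptide=MHSS
pos 12: GUU -> V; peptide=MHSSV
pos 15: CCA -> P; peptide=MHSSVP
pos 18: UAC -> Y; peptide=MHSSVPY
pos 21: UAA -> STOP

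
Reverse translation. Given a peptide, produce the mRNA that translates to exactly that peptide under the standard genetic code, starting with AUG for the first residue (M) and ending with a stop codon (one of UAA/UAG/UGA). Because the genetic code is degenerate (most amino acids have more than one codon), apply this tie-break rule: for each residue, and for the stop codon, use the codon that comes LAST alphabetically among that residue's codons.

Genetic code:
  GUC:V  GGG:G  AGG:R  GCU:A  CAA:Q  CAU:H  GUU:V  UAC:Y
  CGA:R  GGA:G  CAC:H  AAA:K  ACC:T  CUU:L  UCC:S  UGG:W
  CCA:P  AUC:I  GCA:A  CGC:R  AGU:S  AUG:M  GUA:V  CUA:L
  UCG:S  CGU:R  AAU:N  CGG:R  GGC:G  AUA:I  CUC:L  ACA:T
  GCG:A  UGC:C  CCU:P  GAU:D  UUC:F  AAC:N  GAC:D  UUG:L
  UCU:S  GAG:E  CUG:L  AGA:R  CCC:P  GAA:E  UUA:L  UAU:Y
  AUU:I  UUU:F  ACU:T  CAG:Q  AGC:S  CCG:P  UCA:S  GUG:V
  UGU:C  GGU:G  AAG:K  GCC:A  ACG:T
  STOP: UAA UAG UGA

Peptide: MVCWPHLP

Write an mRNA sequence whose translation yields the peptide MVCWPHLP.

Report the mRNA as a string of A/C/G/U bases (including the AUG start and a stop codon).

Answer: mRNA: AUGGUUUGUUGGCCUCAUUUGCCUUGA

Derivation:
residue 1: M -> AUG (start codon)
residue 2: V codons sorted = GUA,GUC,GUG,GUU -> pick last = GUU
residue 3: C codons sorted = UGC,UGU -> pick last = UGU
residue 4: W -> UGG (only codon)
residue 5: P codons sorted = CCA,CCC,CCG,CCU -> pick last = CCU
residue 6: H codons sorted = CAC,CAU -> pick last = CAU
residue 7: L codons sorted = CUA,CUC,CUG,CUU,UUA,UUG -> pick last = UUG
residue 8: P codons sorted = CCA,CCC,CCG,CCU -> pick last = CCU
terminator: stop codons sorted = UAA,UAG,UGA -> pick last = UGA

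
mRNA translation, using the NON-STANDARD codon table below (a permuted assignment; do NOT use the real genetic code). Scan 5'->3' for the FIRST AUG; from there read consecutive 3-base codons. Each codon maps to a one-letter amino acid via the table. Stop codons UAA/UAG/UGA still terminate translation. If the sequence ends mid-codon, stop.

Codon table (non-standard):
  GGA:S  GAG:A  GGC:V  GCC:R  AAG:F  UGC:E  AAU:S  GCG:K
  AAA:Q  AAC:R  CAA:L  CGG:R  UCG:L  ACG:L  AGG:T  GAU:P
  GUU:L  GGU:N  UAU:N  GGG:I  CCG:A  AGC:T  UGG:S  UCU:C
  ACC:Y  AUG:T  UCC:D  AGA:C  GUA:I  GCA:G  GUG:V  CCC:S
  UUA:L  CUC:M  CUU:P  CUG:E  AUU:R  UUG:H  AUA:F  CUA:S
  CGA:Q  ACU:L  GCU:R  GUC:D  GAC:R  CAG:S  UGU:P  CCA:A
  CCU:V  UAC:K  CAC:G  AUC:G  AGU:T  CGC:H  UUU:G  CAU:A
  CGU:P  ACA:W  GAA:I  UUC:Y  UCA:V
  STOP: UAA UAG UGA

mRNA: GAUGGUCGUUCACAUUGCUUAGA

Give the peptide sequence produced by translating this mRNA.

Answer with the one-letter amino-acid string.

Answer: TDLGRR

Derivation:
start AUG at pos 1
pos 1: AUG -> T; peptide=T
pos 4: GUC -> D; peptide=TD
pos 7: GUU -> L; peptide=TDL
pos 10: CAC -> G; peptide=TDLG
pos 13: AUU -> R; peptide=TDLGR
pos 16: GCU -> R; peptide=TDLGRR
pos 19: UAG -> STOP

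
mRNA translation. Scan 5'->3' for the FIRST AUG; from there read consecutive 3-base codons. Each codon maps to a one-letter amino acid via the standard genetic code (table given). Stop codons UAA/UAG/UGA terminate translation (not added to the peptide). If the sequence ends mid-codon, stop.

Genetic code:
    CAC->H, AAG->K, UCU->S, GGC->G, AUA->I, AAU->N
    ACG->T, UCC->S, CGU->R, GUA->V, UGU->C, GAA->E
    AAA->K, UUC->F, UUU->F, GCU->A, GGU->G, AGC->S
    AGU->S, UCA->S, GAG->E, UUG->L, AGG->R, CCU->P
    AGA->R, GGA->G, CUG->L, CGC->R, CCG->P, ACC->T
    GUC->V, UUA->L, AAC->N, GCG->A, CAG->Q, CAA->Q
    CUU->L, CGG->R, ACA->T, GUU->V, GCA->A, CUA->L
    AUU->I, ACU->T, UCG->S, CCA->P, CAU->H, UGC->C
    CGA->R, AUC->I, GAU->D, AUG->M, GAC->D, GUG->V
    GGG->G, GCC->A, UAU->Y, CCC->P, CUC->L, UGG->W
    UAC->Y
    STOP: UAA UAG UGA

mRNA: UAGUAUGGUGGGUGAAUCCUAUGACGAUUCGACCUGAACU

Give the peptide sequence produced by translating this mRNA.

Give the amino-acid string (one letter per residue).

start AUG at pos 4
pos 4: AUG -> M; peptide=M
pos 7: GUG -> V; peptide=MV
pos 10: GGU -> G; peptide=MVG
pos 13: GAA -> E; peptide=MVGE
pos 16: UCC -> S; peptide=MVGES
pos 19: UAU -> Y; peptide=MVGESY
pos 22: GAC -> D; peptide=MVGESYD
pos 25: GAU -> D; peptide=MVGESYDD
pos 28: UCG -> S; peptide=MVGESYDDS
pos 31: ACC -> T; peptide=MVGESYDDST
pos 34: UGA -> STOP

Answer: MVGESYDDST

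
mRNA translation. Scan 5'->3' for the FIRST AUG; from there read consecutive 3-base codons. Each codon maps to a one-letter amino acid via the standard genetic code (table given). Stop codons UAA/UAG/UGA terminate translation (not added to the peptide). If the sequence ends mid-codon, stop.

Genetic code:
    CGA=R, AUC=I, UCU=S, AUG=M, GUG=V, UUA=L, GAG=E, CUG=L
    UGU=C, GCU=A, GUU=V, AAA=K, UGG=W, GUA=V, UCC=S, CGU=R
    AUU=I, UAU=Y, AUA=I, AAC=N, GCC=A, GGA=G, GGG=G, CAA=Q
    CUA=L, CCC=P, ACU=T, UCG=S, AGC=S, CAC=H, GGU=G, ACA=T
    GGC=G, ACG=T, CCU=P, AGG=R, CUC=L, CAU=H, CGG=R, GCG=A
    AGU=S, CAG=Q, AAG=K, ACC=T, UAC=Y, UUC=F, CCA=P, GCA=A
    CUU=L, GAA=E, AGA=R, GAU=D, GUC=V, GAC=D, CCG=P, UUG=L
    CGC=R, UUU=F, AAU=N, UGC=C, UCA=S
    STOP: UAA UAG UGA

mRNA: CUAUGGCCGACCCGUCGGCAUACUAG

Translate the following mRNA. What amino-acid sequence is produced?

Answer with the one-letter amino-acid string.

Answer: MADPSAY

Derivation:
start AUG at pos 2
pos 2: AUG -> M; peptide=M
pos 5: GCC -> A; peptide=MA
pos 8: GAC -> D; peptide=MAD
pos 11: CCG -> P; peptide=MADP
pos 14: UCG -> S; peptide=MADPS
pos 17: GCA -> A; peptide=MADPSA
pos 20: UAC -> Y; peptide=MADPSAY
pos 23: UAG -> STOP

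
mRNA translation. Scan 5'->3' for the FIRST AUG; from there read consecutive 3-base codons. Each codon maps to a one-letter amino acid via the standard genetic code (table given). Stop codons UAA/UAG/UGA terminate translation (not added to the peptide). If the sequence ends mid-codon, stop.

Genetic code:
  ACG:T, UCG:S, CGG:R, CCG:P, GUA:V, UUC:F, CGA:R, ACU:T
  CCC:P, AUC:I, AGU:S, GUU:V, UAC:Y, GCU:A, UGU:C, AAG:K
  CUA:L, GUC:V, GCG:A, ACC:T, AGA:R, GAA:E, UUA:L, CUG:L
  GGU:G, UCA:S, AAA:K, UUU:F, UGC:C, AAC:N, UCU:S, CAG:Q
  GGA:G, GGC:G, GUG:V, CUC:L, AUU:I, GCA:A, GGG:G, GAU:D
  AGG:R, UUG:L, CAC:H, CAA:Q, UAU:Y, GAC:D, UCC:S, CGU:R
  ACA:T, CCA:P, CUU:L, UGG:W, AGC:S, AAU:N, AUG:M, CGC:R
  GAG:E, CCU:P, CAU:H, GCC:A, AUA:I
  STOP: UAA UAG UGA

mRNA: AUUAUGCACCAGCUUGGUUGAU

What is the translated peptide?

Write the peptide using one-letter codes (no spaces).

start AUG at pos 3
pos 3: AUG -> M; peptide=M
pos 6: CAC -> H; peptide=MH
pos 9: CAG -> Q; peptide=MHQ
pos 12: CUU -> L; peptide=MHQL
pos 15: GGU -> G; peptide=MHQLG
pos 18: UGA -> STOP

Answer: MHQLG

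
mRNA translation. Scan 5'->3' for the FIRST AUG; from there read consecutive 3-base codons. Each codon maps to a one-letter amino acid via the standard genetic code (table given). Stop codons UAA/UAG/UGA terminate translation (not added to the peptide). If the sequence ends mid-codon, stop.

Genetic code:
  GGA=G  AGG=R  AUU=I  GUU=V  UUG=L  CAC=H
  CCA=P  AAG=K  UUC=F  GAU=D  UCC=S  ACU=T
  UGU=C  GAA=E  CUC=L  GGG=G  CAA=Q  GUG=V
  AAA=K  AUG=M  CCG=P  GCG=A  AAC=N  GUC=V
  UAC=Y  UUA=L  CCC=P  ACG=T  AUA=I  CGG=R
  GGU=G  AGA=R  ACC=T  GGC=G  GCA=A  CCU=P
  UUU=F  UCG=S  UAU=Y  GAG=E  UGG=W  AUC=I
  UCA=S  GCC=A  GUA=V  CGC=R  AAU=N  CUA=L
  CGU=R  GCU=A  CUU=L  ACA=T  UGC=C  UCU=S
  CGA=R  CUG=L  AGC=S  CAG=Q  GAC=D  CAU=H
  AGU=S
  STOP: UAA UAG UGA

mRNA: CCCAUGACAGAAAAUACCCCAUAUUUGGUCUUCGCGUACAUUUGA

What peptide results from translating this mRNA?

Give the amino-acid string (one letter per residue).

Answer: MTENTPYLVFAYI

Derivation:
start AUG at pos 3
pos 3: AUG -> M; peptide=M
pos 6: ACA -> T; peptide=MT
pos 9: GAA -> E; peptide=MTE
pos 12: AAU -> N; peptide=MTEN
pos 15: ACC -> T; peptide=MTENT
pos 18: CCA -> P; peptide=MTENTP
pos 21: UAU -> Y; peptide=MTENTPY
pos 24: UUG -> L; peptide=MTENTPYL
pos 27: GUC -> V; peptide=MTENTPYLV
pos 30: UUC -> F; peptide=MTENTPYLVF
pos 33: GCG -> A; peptide=MTENTPYLVFA
pos 36: UAC -> Y; peptide=MTENTPYLVFAY
pos 39: AUU -> I; peptide=MTENTPYLVFAYI
pos 42: UGA -> STOP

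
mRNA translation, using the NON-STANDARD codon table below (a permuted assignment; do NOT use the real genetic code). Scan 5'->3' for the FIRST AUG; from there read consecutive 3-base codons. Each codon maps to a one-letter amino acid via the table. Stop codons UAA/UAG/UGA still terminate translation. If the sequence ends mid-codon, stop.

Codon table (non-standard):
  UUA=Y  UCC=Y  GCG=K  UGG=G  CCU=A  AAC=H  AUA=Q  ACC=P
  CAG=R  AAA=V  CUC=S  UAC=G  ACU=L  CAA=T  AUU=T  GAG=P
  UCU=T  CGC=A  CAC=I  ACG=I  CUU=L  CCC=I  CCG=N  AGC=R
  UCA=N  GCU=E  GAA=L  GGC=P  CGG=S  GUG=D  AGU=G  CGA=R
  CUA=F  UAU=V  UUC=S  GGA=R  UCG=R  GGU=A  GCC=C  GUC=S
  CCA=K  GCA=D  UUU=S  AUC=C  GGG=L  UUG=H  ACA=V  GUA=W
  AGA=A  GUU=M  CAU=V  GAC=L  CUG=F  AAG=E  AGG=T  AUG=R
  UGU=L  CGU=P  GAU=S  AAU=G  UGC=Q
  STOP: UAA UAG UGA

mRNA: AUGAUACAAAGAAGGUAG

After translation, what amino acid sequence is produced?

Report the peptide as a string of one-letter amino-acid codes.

Answer: RQTAT

Derivation:
start AUG at pos 0
pos 0: AUG -> R; peptide=R
pos 3: AUA -> Q; peptide=RQ
pos 6: CAA -> T; peptide=RQT
pos 9: AGA -> A; peptide=RQTA
pos 12: AGG -> T; peptide=RQTAT
pos 15: UAG -> STOP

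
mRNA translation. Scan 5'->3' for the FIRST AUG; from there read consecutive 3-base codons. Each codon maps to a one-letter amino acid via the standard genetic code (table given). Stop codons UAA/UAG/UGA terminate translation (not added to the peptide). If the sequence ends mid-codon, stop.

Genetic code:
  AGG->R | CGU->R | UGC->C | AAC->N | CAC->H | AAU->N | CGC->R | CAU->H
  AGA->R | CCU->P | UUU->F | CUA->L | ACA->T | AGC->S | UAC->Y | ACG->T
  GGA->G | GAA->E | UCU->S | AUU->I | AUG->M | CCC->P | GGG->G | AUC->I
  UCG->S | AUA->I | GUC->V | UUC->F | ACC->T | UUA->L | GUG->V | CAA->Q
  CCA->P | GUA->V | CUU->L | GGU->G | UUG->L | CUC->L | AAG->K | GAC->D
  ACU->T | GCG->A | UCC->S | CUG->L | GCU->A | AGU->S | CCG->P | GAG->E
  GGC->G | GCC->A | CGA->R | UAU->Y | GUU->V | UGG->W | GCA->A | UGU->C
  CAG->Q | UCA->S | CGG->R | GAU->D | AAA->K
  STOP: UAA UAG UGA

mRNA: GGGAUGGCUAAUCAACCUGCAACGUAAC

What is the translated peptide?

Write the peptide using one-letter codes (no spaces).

start AUG at pos 3
pos 3: AUG -> M; peptide=M
pos 6: GCU -> A; peptide=MA
pos 9: AAU -> N; peptide=MAN
pos 12: CAA -> Q; peptide=MANQ
pos 15: CCU -> P; peptide=MANQP
pos 18: GCA -> A; peptide=MANQPA
pos 21: ACG -> T; peptide=MANQPAT
pos 24: UAA -> STOP

Answer: MANQPAT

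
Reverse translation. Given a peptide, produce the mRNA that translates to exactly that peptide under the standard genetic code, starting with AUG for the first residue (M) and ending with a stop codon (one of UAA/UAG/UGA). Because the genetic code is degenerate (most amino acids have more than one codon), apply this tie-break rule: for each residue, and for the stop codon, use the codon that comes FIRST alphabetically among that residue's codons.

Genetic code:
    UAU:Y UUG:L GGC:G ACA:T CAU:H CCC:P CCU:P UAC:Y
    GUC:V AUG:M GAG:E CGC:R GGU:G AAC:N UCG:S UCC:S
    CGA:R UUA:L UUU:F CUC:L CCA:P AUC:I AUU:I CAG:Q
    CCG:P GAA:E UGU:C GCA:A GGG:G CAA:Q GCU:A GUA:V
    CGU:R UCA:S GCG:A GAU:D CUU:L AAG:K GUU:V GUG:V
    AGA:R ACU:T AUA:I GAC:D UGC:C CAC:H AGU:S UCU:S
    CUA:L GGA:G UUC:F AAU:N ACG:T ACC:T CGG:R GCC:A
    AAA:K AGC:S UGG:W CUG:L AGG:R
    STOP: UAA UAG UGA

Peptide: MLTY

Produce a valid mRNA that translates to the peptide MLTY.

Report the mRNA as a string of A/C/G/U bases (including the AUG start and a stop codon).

residue 1: M -> AUG (start codon)
residue 2: L codons sorted = CUA,CUC,CUG,CUU,UUA,UUG -> pick first = CUA
residue 3: T codons sorted = ACA,ACC,ACG,ACU -> pick first = ACA
residue 4: Y codons sorted = UAC,UAU -> pick first = UAC
terminator: stop codons sorted = UAA,UAG,UGA -> pick first = UAA

Answer: mRNA: AUGCUAACAUACUAA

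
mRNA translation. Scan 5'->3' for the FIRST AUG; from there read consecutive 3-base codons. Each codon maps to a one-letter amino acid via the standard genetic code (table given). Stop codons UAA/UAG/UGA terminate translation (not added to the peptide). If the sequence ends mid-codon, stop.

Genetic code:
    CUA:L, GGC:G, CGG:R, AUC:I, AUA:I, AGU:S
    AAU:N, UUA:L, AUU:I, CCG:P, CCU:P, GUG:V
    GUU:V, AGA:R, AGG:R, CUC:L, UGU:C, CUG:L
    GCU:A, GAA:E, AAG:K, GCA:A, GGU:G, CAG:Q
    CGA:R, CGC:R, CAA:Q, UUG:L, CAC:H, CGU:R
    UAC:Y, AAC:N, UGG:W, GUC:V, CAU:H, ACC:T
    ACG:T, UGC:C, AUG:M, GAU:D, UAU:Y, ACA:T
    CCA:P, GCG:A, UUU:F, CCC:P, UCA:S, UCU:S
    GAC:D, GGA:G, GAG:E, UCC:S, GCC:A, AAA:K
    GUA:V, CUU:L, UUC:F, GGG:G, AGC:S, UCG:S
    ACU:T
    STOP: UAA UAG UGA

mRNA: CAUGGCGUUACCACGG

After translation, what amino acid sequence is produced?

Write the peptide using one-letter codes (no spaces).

start AUG at pos 1
pos 1: AUG -> M; peptide=M
pos 4: GCG -> A; peptide=MA
pos 7: UUA -> L; peptide=MAL
pos 10: CCA -> P; peptide=MALP
pos 13: CGG -> R; peptide=MALPR
pos 16: only 0 nt remain (<3), stop (end of mRNA)

Answer: MALPR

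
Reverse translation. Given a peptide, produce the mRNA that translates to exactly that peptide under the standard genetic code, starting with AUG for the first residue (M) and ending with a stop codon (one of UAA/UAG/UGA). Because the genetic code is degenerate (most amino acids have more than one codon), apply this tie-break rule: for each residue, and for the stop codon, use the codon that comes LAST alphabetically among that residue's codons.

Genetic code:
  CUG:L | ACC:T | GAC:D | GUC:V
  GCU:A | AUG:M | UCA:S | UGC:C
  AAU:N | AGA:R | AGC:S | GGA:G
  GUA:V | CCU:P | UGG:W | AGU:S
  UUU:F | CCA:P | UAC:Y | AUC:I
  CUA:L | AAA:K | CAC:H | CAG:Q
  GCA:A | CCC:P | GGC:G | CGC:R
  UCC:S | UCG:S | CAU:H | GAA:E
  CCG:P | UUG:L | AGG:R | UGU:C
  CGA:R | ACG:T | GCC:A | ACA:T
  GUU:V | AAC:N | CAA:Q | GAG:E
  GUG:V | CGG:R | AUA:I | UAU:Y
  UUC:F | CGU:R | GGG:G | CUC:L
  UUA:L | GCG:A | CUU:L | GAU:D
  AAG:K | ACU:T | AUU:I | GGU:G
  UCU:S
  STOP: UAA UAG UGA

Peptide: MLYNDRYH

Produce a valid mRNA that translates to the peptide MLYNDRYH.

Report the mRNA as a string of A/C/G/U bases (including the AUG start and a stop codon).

residue 1: M -> AUG (start codon)
residue 2: L codons sorted = CUA,CUC,CUG,CUU,UUA,UUG -> pick last = UUG
residue 3: Y codons sorted = UAC,UAU -> pick last = UAU
residue 4: N codons sorted = AAC,AAU -> pick last = AAU
residue 5: D codons sorted = GAC,GAU -> pick last = GAU
residue 6: R codons sorted = AGA,AGG,CGA,CGC,CGG,CGU -> pick last = CGU
residue 7: Y codons sorted = UAC,UAU -> pick last = UAU
residue 8: H codons sorted = CAC,CAU -> pick last = CAU
terminator: stop codons sorted = UAA,UAG,UGA -> pick last = UGA

Answer: mRNA: AUGUUGUAUAAUGAUCGUUAUCAUUGA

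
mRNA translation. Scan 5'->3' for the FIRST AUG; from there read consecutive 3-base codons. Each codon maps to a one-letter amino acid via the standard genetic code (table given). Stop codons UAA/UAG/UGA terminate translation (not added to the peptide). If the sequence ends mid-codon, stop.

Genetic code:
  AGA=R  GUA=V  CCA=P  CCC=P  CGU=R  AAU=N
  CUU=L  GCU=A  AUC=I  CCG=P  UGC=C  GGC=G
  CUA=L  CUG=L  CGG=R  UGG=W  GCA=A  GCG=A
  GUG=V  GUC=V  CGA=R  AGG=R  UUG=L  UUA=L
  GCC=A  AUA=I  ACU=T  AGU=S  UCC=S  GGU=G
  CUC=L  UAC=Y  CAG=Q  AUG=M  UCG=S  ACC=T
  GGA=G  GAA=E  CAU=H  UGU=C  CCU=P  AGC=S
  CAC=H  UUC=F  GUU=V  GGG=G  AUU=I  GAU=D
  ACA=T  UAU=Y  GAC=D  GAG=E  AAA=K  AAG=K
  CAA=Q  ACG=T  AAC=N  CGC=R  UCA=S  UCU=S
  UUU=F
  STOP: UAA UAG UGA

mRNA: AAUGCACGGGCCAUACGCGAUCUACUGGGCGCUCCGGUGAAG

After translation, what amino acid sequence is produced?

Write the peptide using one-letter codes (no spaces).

Answer: MHGPYAIYWALR

Derivation:
start AUG at pos 1
pos 1: AUG -> M; peptide=M
pos 4: CAC -> H; peptide=MH
pos 7: GGG -> G; peptide=MHG
pos 10: CCA -> P; peptide=MHGP
pos 13: UAC -> Y; peptide=MHGPY
pos 16: GCG -> A; peptide=MHGPYA
pos 19: AUC -> I; peptide=MHGPYAI
pos 22: UAC -> Y; peptide=MHGPYAIY
pos 25: UGG -> W; peptide=MHGPYAIYW
pos 28: GCG -> A; peptide=MHGPYAIYWA
pos 31: CUC -> L; peptide=MHGPYAIYWAL
pos 34: CGG -> R; peptide=MHGPYAIYWALR
pos 37: UGA -> STOP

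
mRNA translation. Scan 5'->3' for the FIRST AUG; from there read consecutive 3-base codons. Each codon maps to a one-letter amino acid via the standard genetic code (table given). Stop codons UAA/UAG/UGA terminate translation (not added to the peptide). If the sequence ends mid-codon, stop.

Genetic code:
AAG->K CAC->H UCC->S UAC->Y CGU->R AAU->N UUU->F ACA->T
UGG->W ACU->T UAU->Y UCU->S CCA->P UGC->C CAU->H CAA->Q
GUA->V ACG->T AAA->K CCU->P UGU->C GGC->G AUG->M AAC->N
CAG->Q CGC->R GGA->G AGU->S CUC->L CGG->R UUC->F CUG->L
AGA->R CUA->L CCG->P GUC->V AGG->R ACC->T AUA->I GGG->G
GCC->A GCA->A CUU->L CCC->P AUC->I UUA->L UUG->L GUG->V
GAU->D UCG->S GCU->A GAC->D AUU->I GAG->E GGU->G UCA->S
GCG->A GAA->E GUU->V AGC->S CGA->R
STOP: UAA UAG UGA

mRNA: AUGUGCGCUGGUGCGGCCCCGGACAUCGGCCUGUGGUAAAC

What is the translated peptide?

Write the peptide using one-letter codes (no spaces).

start AUG at pos 0
pos 0: AUG -> M; peptide=M
pos 3: UGC -> C; peptide=MC
pos 6: GCU -> A; peptide=MCA
pos 9: GGU -> G; peptide=MCAG
pos 12: GCG -> A; peptide=MCAGA
pos 15: GCC -> A; peptide=MCAGAA
pos 18: CCG -> P; peptide=MCAGAAP
pos 21: GAC -> D; peptide=MCAGAAPD
pos 24: AUC -> I; peptide=MCAGAAPDI
pos 27: GGC -> G; peptide=MCAGAAPDIG
pos 30: CUG -> L; peptide=MCAGAAPDIGL
pos 33: UGG -> W; peptide=MCAGAAPDIGLW
pos 36: UAA -> STOP

Answer: MCAGAAPDIGLW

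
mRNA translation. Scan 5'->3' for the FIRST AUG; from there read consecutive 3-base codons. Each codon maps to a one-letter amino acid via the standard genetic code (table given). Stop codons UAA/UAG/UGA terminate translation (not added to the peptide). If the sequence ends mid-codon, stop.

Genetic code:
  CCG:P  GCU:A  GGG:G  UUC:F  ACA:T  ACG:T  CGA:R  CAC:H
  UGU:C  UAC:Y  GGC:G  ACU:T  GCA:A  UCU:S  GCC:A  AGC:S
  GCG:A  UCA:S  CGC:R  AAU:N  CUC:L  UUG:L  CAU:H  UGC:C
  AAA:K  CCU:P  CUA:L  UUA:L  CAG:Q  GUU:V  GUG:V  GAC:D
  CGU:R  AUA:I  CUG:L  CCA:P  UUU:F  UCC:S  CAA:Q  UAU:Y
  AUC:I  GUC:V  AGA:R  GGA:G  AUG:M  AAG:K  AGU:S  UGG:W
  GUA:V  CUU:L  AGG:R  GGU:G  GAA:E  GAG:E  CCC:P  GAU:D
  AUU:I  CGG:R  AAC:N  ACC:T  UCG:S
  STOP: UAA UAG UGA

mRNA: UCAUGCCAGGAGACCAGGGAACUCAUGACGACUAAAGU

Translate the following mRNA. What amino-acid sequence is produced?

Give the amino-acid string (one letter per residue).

start AUG at pos 2
pos 2: AUG -> M; peptide=M
pos 5: CCA -> P; peptide=MP
pos 8: GGA -> G; peptide=MPG
pos 11: GAC -> D; peptide=MPGD
pos 14: CAG -> Q; peptide=MPGDQ
pos 17: GGA -> G; peptide=MPGDQG
pos 20: ACU -> T; peptide=MPGDQGT
pos 23: CAU -> H; peptide=MPGDQGTH
pos 26: GAC -> D; peptide=MPGDQGTHD
pos 29: GAC -> D; peptide=MPGDQGTHDD
pos 32: UAA -> STOP

Answer: MPGDQGTHDD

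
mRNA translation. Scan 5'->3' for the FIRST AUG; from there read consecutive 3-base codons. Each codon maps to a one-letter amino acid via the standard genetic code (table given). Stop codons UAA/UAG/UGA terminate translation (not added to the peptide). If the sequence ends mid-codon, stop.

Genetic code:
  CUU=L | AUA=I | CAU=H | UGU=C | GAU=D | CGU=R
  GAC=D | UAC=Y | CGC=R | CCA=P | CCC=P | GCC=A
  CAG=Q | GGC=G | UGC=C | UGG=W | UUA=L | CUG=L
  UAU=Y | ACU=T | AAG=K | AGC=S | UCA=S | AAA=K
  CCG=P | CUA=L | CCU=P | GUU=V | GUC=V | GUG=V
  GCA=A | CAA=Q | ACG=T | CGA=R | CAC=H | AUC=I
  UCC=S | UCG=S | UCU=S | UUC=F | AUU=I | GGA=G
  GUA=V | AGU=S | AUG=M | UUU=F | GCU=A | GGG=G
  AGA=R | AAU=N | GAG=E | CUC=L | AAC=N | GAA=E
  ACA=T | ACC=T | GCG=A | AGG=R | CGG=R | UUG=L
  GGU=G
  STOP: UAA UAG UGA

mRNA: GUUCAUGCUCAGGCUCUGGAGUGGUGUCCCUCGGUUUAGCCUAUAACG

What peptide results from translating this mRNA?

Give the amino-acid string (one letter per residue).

start AUG at pos 4
pos 4: AUG -> M; peptide=M
pos 7: CUC -> L; peptide=ML
pos 10: AGG -> R; peptide=MLR
pos 13: CUC -> L; peptide=MLRL
pos 16: UGG -> W; peptide=MLRLW
pos 19: AGU -> S; peptide=MLRLWS
pos 22: GGU -> G; peptide=MLRLWSG
pos 25: GUC -> V; peptide=MLRLWSGV
pos 28: CCU -> P; peptide=MLRLWSGVP
pos 31: CGG -> R; peptide=MLRLWSGVPR
pos 34: UUU -> F; peptide=MLRLWSGVPRF
pos 37: AGC -> S; peptide=MLRLWSGVPRFS
pos 40: CUA -> L; peptide=MLRLWSGVPRFSL
pos 43: UAA -> STOP

Answer: MLRLWSGVPRFSL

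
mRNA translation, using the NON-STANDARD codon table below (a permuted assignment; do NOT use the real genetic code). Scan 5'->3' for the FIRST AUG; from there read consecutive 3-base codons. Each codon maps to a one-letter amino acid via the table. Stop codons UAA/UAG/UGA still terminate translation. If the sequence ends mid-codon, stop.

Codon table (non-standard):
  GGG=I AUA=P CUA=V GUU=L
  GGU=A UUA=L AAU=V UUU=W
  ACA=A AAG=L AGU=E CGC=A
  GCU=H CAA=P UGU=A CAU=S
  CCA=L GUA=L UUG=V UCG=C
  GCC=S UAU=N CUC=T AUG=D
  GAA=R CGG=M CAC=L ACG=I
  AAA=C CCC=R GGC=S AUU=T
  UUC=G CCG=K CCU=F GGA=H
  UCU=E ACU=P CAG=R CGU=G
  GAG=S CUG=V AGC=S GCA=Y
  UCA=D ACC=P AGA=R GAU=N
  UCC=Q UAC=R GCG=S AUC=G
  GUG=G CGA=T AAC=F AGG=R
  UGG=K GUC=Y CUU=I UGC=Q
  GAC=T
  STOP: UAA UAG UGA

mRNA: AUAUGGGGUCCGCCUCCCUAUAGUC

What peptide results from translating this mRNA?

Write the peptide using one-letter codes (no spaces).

Answer: DIQSQV

Derivation:
start AUG at pos 2
pos 2: AUG -> D; peptide=D
pos 5: GGG -> I; peptide=DI
pos 8: UCC -> Q; peptide=DIQ
pos 11: GCC -> S; peptide=DIQS
pos 14: UCC -> Q; peptide=DIQSQ
pos 17: CUA -> V; peptide=DIQSQV
pos 20: UAG -> STOP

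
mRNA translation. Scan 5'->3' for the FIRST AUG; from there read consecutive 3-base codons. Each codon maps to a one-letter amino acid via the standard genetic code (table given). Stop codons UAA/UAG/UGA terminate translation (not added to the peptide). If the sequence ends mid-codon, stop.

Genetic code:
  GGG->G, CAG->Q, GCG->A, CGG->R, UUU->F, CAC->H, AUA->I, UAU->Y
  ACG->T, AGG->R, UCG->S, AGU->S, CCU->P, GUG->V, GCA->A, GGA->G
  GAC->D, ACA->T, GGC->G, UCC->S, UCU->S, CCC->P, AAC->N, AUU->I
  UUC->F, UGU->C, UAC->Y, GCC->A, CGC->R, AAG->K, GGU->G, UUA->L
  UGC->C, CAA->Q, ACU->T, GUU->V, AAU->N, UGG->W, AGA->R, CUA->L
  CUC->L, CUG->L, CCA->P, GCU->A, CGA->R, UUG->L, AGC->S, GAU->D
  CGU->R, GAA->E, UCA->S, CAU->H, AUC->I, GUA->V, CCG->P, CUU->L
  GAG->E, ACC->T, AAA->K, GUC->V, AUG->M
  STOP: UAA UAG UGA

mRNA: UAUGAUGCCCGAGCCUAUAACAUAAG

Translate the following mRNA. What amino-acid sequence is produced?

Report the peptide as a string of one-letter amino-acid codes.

Answer: MMPEPIT

Derivation:
start AUG at pos 1
pos 1: AUG -> M; peptide=M
pos 4: AUG -> M; peptide=MM
pos 7: CCC -> P; peptide=MMP
pos 10: GAG -> E; peptide=MMPE
pos 13: CCU -> P; peptide=MMPEP
pos 16: AUA -> I; peptide=MMPEPI
pos 19: ACA -> T; peptide=MMPEPIT
pos 22: UAA -> STOP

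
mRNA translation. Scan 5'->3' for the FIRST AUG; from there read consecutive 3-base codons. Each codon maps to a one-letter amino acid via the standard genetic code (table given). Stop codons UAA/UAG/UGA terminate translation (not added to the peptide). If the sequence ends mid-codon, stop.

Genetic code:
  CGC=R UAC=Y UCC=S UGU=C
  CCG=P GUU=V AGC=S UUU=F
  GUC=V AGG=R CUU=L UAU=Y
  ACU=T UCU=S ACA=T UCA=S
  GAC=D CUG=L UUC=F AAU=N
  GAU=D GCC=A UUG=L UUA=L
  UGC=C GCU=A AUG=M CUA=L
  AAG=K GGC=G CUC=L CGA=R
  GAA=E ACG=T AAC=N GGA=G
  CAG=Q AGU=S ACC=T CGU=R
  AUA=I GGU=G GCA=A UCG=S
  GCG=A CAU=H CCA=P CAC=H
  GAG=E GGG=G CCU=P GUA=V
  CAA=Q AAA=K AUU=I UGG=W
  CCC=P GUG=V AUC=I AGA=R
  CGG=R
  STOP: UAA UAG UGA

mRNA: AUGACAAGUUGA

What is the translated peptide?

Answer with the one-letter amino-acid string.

Answer: MTS

Derivation:
start AUG at pos 0
pos 0: AUG -> M; peptide=M
pos 3: ACA -> T; peptide=MT
pos 6: AGU -> S; peptide=MTS
pos 9: UGA -> STOP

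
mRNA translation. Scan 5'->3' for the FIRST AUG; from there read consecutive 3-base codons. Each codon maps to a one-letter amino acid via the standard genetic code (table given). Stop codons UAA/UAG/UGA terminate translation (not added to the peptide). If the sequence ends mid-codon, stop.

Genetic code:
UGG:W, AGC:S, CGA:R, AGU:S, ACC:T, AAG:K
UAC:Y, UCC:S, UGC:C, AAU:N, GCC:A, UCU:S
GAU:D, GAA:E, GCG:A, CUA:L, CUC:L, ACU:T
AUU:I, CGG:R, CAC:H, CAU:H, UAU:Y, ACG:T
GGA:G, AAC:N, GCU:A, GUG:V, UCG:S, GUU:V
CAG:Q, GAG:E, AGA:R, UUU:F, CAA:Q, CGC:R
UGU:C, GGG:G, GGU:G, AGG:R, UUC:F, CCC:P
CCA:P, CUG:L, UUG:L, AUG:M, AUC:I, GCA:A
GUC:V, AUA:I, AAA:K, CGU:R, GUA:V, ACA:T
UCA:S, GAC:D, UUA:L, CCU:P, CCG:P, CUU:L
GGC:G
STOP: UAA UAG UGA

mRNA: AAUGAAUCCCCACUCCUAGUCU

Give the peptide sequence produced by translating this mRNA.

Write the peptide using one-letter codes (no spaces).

start AUG at pos 1
pos 1: AUG -> M; peptide=M
pos 4: AAU -> N; peptide=MN
pos 7: CCC -> P; peptide=MNP
pos 10: CAC -> H; peptide=MNPH
pos 13: UCC -> S; peptide=MNPHS
pos 16: UAG -> STOP

Answer: MNPHS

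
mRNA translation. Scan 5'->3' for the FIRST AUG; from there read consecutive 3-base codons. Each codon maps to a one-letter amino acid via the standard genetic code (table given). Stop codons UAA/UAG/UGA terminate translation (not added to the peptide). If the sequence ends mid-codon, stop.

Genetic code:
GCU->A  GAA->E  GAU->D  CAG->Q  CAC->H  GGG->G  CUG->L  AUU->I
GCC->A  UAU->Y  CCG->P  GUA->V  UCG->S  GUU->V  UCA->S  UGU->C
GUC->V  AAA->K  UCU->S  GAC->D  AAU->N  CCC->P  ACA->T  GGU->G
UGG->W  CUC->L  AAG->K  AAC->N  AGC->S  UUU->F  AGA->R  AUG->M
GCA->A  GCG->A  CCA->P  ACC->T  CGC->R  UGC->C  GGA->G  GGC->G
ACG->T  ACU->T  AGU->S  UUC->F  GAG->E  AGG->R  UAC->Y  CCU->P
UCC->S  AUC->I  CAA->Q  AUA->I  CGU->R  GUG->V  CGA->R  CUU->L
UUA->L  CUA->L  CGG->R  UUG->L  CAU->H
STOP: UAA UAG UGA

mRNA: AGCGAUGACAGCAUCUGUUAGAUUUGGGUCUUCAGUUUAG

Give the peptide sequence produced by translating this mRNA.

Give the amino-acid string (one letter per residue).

Answer: MTASVRFGSSV

Derivation:
start AUG at pos 4
pos 4: AUG -> M; peptide=M
pos 7: ACA -> T; peptide=MT
pos 10: GCA -> A; peptide=MTA
pos 13: UCU -> S; peptide=MTAS
pos 16: GUU -> V; peptide=MTASV
pos 19: AGA -> R; peptide=MTASVR
pos 22: UUU -> F; peptide=MTASVRF
pos 25: GGG -> G; peptide=MTASVRFG
pos 28: UCU -> S; peptide=MTASVRFGS
pos 31: UCA -> S; peptide=MTASVRFGSS
pos 34: GUU -> V; peptide=MTASVRFGSSV
pos 37: UAG -> STOP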